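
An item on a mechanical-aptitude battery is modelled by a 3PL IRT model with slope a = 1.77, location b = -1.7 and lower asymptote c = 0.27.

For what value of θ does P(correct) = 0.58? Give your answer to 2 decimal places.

-1.87

P(θ) = c + (1 − c) · 1 / (1 + exp(−a(θ − b)))
Remove guessing floor: (0.58 − 0.27)/(1 − 0.27) = 0.4247
logit = ln(0.4247/0.5753) = -0.3037
θ = b + logit/(a) = -1.7 + (-0.3037)/1.7700 = -1.8716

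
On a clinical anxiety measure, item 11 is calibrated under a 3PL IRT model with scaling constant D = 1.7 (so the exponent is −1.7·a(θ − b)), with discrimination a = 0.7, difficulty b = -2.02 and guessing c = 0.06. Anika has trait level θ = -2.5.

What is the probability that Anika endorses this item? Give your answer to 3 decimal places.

P(θ) = c + (1 − c) · 1 / (1 + exp(−D·a(θ − b)))
Exponent: 1.7 × 0.7 × (-2.5 − (-2.02)) = -0.5712
1/(1 + e^{0.5712}) = 0.3610
P = 0.06 + 0.94 × 0.3610 = 0.3993

0.399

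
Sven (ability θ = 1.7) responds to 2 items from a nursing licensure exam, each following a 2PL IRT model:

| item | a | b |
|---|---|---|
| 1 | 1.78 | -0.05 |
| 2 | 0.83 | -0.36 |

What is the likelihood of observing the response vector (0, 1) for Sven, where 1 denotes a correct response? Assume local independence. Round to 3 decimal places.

P(θ) = 1 / (1 + exp(−a(θ − b)))
P_1 = 1/(1+e^{-3.1150}) = 0.9575
P_2 = 1/(1+e^{-1.7098}) = 0.8468
L = (1−P_1) × P_2 = 0.0425 × 0.8468 = 0.03598

0.036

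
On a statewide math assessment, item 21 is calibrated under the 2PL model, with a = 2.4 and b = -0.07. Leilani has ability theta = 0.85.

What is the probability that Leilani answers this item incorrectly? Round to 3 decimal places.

P(theta) = 1 / (1 + exp(−a(theta − b)))
Exponent: 2.4 × (0.85 − (-0.07)) = 2.2080
1/(1 + e^{-2.2080}) = 0.9010
P(incorrect) = 1 − 0.9010 = 0.0990

0.099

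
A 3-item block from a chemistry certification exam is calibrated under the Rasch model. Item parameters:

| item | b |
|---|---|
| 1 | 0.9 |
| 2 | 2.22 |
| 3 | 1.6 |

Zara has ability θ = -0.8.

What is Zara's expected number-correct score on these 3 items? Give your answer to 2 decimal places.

0.28

P(θ) = 1 / (1 + exp(−(θ − b)))
P_1 = 1/(1+e^{1.7000}) = 0.1545
P_2 = 1/(1+e^{3.0200}) = 0.0465
P_3 = 1/(1+e^{2.4000}) = 0.0832
E[score] = 0.1545 + 0.0465 + 0.0832 = 0.2842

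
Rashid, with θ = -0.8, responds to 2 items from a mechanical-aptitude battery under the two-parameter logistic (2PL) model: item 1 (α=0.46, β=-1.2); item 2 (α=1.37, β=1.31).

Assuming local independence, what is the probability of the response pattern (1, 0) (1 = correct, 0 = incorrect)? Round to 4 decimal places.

P(θ) = 1 / (1 + exp(−α(θ − β)))
P_1 = 1/(1+e^{-0.1840}) = 0.5459
P_2 = 1/(1+e^{2.8907}) = 0.0526
L = P_1 × (1−P_2) = 0.5459 × 0.9474 = 0.51715

0.5171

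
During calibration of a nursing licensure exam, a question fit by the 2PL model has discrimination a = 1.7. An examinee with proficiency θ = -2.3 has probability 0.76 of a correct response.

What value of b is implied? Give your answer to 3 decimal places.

-2.978

P(θ) = 1 / (1 + exp(−a(θ − b)))
logit(0.76) = ln(0.76/0.24) = 1.1527
b = θ − logit/(a) = -2.3 − 1.1527/1.7000 = -2.9780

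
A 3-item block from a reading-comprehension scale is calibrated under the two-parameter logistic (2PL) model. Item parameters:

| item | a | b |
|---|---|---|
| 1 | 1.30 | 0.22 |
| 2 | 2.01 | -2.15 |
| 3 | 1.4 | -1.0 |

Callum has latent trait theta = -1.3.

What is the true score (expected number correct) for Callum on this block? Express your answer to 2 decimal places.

P(theta) = 1 / (1 + exp(−a(theta − b)))
P_1 = 1/(1+e^{1.9760}) = 0.1217
P_2 = 1/(1+e^{-1.7085}) = 0.8466
P_3 = 1/(1+e^{0.4200}) = 0.3965
E[score] = 0.1217 + 0.8466 + 0.3965 = 1.3649

1.36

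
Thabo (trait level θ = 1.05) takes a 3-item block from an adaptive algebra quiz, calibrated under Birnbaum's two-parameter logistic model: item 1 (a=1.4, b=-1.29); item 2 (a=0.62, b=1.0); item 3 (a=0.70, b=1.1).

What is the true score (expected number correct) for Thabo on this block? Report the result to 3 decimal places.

1.963

P(θ) = 1 / (1 + exp(−a(θ − b)))
P_1 = 1/(1+e^{-3.2760}) = 0.9636
P_2 = 1/(1+e^{-0.0310}) = 0.5077
P_3 = 1/(1+e^{0.0350}) = 0.4913
E[score] = 0.9636 + 0.5077 + 0.4913 = 1.9626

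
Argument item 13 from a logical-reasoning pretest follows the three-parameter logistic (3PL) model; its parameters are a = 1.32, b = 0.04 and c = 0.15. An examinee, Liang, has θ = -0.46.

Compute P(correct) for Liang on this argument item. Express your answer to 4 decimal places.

0.4396

P(θ) = c + (1 − c) · 1 / (1 + exp(−a(θ − b)))
Exponent: 1.32 × (-0.46 − 0.04) = -0.6600
1/(1 + e^{0.6600}) = 0.3407
P = 0.15 + 0.85 × 0.3407 = 0.4396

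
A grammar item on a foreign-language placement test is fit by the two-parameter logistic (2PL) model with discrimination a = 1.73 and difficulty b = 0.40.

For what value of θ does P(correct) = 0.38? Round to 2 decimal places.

0.12

P(θ) = 1 / (1 + exp(−a(θ − b)))
logit = ln(0.3800/0.6200) = -0.4895
θ = b + logit/(a) = 0.40 + (-0.4895)/1.7300 = 0.1170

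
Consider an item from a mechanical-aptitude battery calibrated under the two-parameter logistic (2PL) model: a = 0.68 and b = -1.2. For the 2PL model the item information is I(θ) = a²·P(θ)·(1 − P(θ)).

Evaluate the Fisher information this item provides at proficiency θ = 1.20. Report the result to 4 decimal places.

0.0633

P = 1/(1+e^{-1.6320}) = 0.8364
P(1−P) = 0.8364 × 0.1636 = 0.1368
I = a² × P(1−P) = 0.68² × 0.1368 = 0.06326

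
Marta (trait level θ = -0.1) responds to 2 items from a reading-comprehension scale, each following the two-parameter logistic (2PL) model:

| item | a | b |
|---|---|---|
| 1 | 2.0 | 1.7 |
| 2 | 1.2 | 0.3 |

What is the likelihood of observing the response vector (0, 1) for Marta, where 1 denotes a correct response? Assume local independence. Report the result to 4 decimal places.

0.3721

P(θ) = 1 / (1 + exp(−a(θ − b)))
P_1 = 1/(1+e^{3.6000}) = 0.0266
P_2 = 1/(1+e^{0.4800}) = 0.3823
L = (1−P_1) × P_2 = 0.9734 × 0.3823 = 0.37209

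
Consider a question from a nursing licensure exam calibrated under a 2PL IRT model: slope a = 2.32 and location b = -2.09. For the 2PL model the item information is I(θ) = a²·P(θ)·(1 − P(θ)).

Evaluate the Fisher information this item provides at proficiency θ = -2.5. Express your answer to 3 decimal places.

1.082

P = 1/(1+e^{0.9512}) = 0.2786
P(1−P) = 0.2786 × 0.7214 = 0.2010
I = a² × P(1−P) = 2.32² × 0.2010 = 1.08187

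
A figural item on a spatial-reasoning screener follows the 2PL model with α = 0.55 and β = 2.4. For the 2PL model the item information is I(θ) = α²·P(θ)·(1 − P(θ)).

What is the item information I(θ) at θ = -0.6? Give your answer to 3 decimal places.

P = 1/(1+e^{1.6500}) = 0.1611
P(1−P) = 0.1611 × 0.8389 = 0.1352
I = α² × P(1−P) = 0.55² × 0.1352 = 0.04088

0.041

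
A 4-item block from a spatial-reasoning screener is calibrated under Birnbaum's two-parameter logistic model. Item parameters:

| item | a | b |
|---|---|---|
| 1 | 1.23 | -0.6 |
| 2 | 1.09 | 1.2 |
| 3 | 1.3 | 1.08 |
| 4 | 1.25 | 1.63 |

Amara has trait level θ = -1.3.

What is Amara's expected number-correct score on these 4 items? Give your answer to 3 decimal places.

P(θ) = 1 / (1 + exp(−a(θ − b)))
P_1 = 1/(1+e^{0.8610}) = 0.2971
P_2 = 1/(1+e^{2.7250}) = 0.0615
P_3 = 1/(1+e^{3.0940}) = 0.0434
P_4 = 1/(1+e^{3.6625}) = 0.0250
E[score] = 0.2971 + 0.0615 + 0.0434 + 0.0250 = 0.4270

0.427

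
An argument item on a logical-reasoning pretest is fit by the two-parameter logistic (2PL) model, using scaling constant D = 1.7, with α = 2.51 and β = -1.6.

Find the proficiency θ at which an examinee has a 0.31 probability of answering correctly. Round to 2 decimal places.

-1.79

P(θ) = 1 / (1 + exp(−D·α(θ − β)))
logit = ln(0.3100/0.6900) = -0.8001
θ = β + logit/(1.7·α) = -1.6 + (-0.8001)/4.2670 = -1.7875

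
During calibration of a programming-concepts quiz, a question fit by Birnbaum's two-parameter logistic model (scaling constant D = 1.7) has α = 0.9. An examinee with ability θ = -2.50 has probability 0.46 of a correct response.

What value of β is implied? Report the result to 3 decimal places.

P(θ) = 1 / (1 + exp(−D·α(θ − β)))
logit(0.46) = ln(0.46/0.54) = -0.1603
β = θ − logit/(1.7·α) = -2.50 − (-0.1603)/1.5300 = -2.3952

-2.395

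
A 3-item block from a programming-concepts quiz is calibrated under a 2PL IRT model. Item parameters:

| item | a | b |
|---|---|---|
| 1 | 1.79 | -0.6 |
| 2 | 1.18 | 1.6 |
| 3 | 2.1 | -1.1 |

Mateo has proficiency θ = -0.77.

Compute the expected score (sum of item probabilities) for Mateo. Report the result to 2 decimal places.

1.15

P(θ) = 1 / (1 + exp(−a(θ − b)))
P_1 = 1/(1+e^{0.3043}) = 0.4245
P_2 = 1/(1+e^{2.7966}) = 0.0575
P_3 = 1/(1+e^{-0.6930}) = 0.6666
E[score] = 0.4245 + 0.0575 + 0.6666 = 1.1486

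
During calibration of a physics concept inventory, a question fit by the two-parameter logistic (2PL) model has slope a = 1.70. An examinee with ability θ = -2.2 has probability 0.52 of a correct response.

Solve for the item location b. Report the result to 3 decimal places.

P(θ) = 1 / (1 + exp(−a(θ − b)))
logit(0.52) = ln(0.52/0.48) = 0.0800
b = θ − logit/(a) = -2.2 − 0.0800/1.7000 = -2.2471

-2.247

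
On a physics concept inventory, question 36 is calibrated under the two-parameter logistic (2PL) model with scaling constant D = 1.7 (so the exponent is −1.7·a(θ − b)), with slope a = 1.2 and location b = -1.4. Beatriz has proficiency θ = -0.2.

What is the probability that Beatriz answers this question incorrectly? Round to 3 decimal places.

0.080

P(θ) = 1 / (1 + exp(−D·a(θ − b)))
Exponent: 1.7 × 1.2 × (-0.2 − (-1.4)) = 2.4480
1/(1 + e^{-2.4480}) = 0.9204
P = 0.9204
P(incorrect) = 1 − 0.9204 = 0.0796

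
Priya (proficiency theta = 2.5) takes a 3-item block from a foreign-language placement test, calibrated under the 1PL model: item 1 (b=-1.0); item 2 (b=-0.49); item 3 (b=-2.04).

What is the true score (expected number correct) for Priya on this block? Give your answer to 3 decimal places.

P(theta) = 1 / (1 + exp(−(theta − b)))
P_1 = 1/(1+e^{-3.5000}) = 0.9707
P_2 = 1/(1+e^{-2.9900}) = 0.9521
P_3 = 1/(1+e^{-4.5400}) = 0.9894
E[score] = 0.9707 + 0.9521 + 0.9894 = 2.9122

2.912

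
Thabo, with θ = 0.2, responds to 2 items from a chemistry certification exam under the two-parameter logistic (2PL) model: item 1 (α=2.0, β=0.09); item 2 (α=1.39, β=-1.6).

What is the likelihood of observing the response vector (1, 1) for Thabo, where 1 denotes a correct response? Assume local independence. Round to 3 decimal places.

P(θ) = 1 / (1 + exp(−α(θ − β)))
P_1 = 1/(1+e^{-0.2200}) = 0.5548
P_2 = 1/(1+e^{-2.5020}) = 0.9243
L = P_1 × P_2 = 0.5548 × 0.9243 = 0.51277

0.513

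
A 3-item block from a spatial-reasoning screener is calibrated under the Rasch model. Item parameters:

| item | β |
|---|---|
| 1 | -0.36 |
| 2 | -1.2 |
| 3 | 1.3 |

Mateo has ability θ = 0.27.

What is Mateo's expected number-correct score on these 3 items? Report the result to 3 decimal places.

P(θ) = 1 / (1 + exp(−(θ − β)))
P_1 = 1/(1+e^{-0.6300}) = 0.6525
P_2 = 1/(1+e^{-1.4700}) = 0.8131
P_3 = 1/(1+e^{1.0300}) = 0.2631
E[score] = 0.6525 + 0.8131 + 0.2631 = 1.7286

1.729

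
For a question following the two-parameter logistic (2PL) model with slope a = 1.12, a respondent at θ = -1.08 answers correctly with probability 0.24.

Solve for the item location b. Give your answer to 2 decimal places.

-0.05

P(θ) = 1 / (1 + exp(−a(θ − b)))
logit(0.24) = ln(0.24/0.76) = -1.1527
b = θ − logit/(a) = -1.08 − (-1.1527)/1.1200 = -0.0508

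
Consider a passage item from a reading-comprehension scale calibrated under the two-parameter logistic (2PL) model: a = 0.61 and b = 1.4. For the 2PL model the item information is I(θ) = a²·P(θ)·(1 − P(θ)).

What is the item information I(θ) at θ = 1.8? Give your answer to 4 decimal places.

P = 1/(1+e^{-0.2440}) = 0.5607
P(1−P) = 0.5607 × 0.4393 = 0.2463
I = a² × P(1−P) = 0.61² × 0.2463 = 0.09165

0.0917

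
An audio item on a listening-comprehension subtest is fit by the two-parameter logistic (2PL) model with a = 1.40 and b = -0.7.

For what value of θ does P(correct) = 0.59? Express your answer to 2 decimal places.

-0.44

P(θ) = 1 / (1 + exp(−a(θ − b)))
logit = ln(0.5900/0.4100) = 0.3640
θ = b + logit/(a) = -0.7 + 0.3640/1.4000 = -0.4400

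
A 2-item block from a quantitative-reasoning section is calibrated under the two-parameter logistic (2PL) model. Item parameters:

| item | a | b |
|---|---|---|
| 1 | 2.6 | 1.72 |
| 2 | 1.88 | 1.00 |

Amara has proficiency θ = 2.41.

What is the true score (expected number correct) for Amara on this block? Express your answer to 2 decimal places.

1.79

P(θ) = 1 / (1 + exp(−a(θ − b)))
P_1 = 1/(1+e^{-1.7940}) = 0.8574
P_2 = 1/(1+e^{-2.6508}) = 0.9341
E[score] = 0.8574 + 0.9341 = 1.7915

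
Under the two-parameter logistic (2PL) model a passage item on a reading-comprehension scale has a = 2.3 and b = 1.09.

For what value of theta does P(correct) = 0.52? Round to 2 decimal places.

1.12

P(theta) = 1 / (1 + exp(−a(theta − b)))
logit = ln(0.5200/0.4800) = 0.0800
theta = b + logit/(a) = 1.09 + 0.0800/2.3000 = 1.1248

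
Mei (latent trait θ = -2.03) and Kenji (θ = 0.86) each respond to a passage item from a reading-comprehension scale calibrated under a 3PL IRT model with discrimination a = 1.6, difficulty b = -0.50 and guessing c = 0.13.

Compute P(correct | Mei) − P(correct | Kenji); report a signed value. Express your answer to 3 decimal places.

-0.712

P(θ) = c + (1 − c) · 1 / (1 + exp(−a(θ − b)))
P(Mei) = 0.1992  [exponent -2.4480]
P(Kenji) = 0.9113  [exponent 2.1760]
Difference = 0.1992 − 0.9113 = -0.7121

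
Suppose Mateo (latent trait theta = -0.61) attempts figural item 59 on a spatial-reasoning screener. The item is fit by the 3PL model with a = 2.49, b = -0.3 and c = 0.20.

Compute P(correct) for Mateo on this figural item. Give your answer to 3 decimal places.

P(theta) = c + (1 − c) · 1 / (1 + exp(−a(theta − b)))
Exponent: 2.49 × (-0.61 − (-0.3)) = -0.7719
1/(1 + e^{0.7719}) = 0.3161
P = 0.20 + 0.80 × 0.3161 = 0.4529

0.453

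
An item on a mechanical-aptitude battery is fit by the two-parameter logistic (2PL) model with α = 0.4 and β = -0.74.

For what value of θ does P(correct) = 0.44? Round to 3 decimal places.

-1.343

P(θ) = 1 / (1 + exp(−α(θ − β)))
logit = ln(0.4400/0.5600) = -0.2412
θ = β + logit/(α) = -0.74 + (-0.2412)/0.4000 = -1.3429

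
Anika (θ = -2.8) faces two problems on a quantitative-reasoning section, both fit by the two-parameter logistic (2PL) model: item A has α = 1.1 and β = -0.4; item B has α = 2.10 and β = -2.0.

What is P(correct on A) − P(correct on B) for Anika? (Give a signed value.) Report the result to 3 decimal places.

P(θ) = 1 / (1 + exp(−α(θ − β)))
P_A = 0.0666
P_B = 0.1571
P_A − P_B = -0.0905

-0.090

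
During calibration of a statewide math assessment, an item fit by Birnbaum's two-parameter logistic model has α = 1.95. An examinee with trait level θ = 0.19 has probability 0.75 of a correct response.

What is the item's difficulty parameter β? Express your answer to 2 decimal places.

-0.37

P(θ) = 1 / (1 + exp(−α(θ − β)))
logit(0.75) = ln(0.75/0.25) = 1.0986
β = θ − logit/(α) = 0.19 − 1.0986/1.9500 = -0.3734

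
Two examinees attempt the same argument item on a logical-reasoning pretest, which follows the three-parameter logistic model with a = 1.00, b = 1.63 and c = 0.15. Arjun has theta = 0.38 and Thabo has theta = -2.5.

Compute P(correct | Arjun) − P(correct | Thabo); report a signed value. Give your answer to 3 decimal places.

0.176

P(theta) = c + (1 − c) · 1 / (1 + exp(−a(theta − b)))
P(Arjun) = 0.3393  [exponent -1.2500]
P(Thabo) = 0.1635  [exponent -4.1300]
Difference = 0.3393 − 0.1635 = 0.1758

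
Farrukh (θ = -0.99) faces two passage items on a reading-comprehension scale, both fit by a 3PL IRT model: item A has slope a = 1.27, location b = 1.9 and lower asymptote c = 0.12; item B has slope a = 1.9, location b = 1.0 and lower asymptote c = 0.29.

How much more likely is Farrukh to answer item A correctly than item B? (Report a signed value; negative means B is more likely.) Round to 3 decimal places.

-0.164

P(θ) = c + (1 − c) · 1 / (1 + exp(−a(θ − b)))
P_A = 0.1419
P_B = 0.3058
P_A − P_B = -0.1640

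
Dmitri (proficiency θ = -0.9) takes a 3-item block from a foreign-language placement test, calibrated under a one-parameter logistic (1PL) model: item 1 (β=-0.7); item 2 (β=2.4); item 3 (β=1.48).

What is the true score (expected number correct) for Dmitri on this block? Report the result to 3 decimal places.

0.570

P(θ) = 1 / (1 + exp(−(θ − β)))
P_1 = 1/(1+e^{0.2000}) = 0.4502
P_2 = 1/(1+e^{3.3000}) = 0.0356
P_3 = 1/(1+e^{2.3800}) = 0.0847
E[score] = 0.4502 + 0.0356 + 0.0847 = 0.5704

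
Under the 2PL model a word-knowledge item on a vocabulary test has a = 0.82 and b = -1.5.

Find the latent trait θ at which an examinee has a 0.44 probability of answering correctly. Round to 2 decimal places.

-1.79

P(θ) = 1 / (1 + exp(−a(θ − b)))
logit = ln(0.4400/0.5600) = -0.2412
θ = b + logit/(a) = -1.5 + (-0.2412)/0.8200 = -1.7941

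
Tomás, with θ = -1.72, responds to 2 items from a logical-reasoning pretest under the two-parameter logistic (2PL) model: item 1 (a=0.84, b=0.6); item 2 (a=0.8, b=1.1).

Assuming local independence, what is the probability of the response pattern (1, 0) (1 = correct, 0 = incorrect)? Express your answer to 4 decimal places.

P(θ) = 1 / (1 + exp(−a(θ − b)))
P_1 = 1/(1+e^{1.9488}) = 0.1247
P_2 = 1/(1+e^{2.2560}) = 0.0948
L = P_1 × (1−P_2) = 0.1247 × 0.9052 = 0.11286

0.1129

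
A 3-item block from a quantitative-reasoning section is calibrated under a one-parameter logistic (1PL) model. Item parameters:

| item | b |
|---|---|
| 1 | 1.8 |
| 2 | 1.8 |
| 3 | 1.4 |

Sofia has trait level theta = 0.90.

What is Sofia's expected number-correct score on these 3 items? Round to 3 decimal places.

P(theta) = 1 / (1 + exp(−(theta − b)))
P_1 = 1/(1+e^{0.9000}) = 0.2891
P_2 = 1/(1+e^{0.9000}) = 0.2891
P_3 = 1/(1+e^{0.5000}) = 0.3775
E[score] = 0.2891 + 0.2891 + 0.3775 = 0.9556

0.956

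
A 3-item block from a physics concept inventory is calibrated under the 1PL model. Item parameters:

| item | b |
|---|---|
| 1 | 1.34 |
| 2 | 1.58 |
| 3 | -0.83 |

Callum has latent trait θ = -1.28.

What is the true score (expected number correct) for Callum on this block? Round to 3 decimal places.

0.511

P(θ) = 1 / (1 + exp(−(θ − b)))
P_1 = 1/(1+e^{2.6200}) = 0.0679
P_2 = 1/(1+e^{2.8600}) = 0.0542
P_3 = 1/(1+e^{0.4500}) = 0.3894
E[score] = 0.0679 + 0.0542 + 0.3894 = 0.5114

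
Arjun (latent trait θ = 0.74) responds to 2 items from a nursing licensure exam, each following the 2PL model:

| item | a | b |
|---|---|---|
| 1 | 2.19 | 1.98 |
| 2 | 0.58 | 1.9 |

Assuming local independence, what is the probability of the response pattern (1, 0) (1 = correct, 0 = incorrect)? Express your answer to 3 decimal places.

P(θ) = 1 / (1 + exp(−a(θ − b)))
P_1 = 1/(1+e^{2.7156}) = 0.0621
P_2 = 1/(1+e^{0.6728}) = 0.3379
L = P_1 × (1−P_2) = 0.0621 × 0.6621 = 0.04109

0.041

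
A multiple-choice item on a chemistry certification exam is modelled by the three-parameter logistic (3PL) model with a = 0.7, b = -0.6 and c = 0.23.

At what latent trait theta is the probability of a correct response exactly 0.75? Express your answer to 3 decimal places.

0.446

P(theta) = c + (1 − c) · 1 / (1 + exp(−a(theta − b)))
Remove guessing floor: (0.75 − 0.23)/(1 − 0.23) = 0.6753
logit = ln(0.6753/0.3247) = 0.7324
theta = b + logit/(a) = -0.6 + 0.7324/0.7000 = 0.4462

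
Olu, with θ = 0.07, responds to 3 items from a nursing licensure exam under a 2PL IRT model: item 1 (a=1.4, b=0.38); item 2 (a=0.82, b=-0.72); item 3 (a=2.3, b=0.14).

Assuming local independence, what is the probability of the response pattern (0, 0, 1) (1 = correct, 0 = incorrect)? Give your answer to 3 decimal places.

P(θ) = 1 / (1 + exp(−a(θ − b)))
P_1 = 1/(1+e^{0.4340}) = 0.3932
P_2 = 1/(1+e^{-0.6478}) = 0.6565
P_3 = 1/(1+e^{0.1610}) = 0.4598
L = (1−P_1) × (1−P_2) × P_3 = 0.6068 × 0.3435 × 0.4598 = 0.09585

0.096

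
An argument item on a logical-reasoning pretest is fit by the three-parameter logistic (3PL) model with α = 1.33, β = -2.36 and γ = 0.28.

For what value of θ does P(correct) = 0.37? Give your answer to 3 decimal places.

P(θ) = γ + (1 − γ) · 1 / (1 + exp(−α(θ − β)))
Remove guessing floor: (0.37 − 0.28)/(1 − 0.28) = 0.1250
logit = ln(0.1250/0.8750) = -1.9459
θ = β + logit/(α) = -2.36 + (-1.9459)/1.3300 = -3.8231

-3.823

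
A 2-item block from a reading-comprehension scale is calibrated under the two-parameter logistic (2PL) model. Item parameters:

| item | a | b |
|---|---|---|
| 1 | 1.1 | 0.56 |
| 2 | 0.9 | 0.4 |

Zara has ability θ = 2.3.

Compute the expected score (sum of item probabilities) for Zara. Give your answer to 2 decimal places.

1.72

P(θ) = 1 / (1 + exp(−a(θ − b)))
P_1 = 1/(1+e^{-1.9140}) = 0.8715
P_2 = 1/(1+e^{-1.7100}) = 0.8468
E[score] = 0.8715 + 0.8468 = 1.7183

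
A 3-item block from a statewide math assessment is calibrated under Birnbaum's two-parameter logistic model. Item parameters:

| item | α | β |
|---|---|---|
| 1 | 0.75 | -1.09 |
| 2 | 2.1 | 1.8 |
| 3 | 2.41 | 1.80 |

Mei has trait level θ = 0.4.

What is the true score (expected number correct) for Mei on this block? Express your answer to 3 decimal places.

0.837

P(θ) = 1 / (1 + exp(−α(θ − β)))
P_1 = 1/(1+e^{-1.1175}) = 0.7535
P_2 = 1/(1+e^{2.9400}) = 0.0502
P_3 = 1/(1+e^{3.3740}) = 0.0331
E[score] = 0.7535 + 0.0502 + 0.0331 = 0.8369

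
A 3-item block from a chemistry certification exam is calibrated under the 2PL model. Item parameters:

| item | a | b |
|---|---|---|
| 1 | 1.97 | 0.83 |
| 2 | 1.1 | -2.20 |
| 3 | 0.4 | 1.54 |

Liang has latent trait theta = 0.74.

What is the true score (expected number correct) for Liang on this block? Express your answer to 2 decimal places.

1.84

P(theta) = 1 / (1 + exp(−a(theta − b)))
P_1 = 1/(1+e^{0.1773}) = 0.4558
P_2 = 1/(1+e^{-3.2340}) = 0.9621
P_3 = 1/(1+e^{0.3200}) = 0.4207
E[score] = 0.4558 + 0.9621 + 0.4207 = 1.8386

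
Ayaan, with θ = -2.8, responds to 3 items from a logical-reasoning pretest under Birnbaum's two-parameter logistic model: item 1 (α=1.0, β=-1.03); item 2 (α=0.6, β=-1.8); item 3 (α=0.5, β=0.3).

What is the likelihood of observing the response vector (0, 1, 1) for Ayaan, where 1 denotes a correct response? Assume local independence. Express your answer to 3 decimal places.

0.053

P(θ) = 1 / (1 + exp(−α(θ − β)))
P_1 = 1/(1+e^{1.7700}) = 0.1455
P_2 = 1/(1+e^{0.6000}) = 0.3543
P_3 = 1/(1+e^{1.5500}) = 0.1751
L = (1−P_1) × P_2 × P_3 = 0.8545 × 0.3543 × 0.1751 = 0.05301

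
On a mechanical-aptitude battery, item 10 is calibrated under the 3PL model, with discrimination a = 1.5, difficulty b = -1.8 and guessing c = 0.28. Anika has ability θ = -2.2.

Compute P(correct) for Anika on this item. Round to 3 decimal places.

0.535

P(θ) = c + (1 − c) · 1 / (1 + exp(−a(θ − b)))
Exponent: 1.5 × (-2.2 − (-1.8)) = -0.6000
1/(1 + e^{0.6000}) = 0.3543
P = 0.28 + 0.72 × 0.3543 = 0.5351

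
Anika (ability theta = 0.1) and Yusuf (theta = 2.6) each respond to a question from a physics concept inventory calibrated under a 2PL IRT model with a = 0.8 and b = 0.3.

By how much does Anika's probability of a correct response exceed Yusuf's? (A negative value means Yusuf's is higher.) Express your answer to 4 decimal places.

-0.4029

P(theta) = 1 / (1 + exp(−a(theta − b)))
P(Anika) = 0.4601  [exponent -0.1600]
P(Yusuf) = 0.8629  [exponent 1.8400]
Difference = 0.4601 − 0.8629 = -0.4029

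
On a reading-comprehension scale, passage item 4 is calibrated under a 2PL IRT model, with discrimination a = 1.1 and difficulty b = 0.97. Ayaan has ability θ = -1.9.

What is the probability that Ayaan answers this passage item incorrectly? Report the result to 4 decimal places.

P(θ) = 1 / (1 + exp(−a(θ − b)))
Exponent: 1.1 × (-1.9 − 0.97) = -3.1570
1/(1 + e^{3.1570}) = 0.0408
P(incorrect) = 1 − 0.0408 = 0.9592

0.9592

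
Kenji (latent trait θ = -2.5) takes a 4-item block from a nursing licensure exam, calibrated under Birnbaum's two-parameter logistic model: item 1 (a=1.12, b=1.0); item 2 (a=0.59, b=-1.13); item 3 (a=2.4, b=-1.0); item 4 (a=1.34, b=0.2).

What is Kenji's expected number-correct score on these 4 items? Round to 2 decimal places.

P(θ) = 1 / (1 + exp(−a(θ − b)))
P_1 = 1/(1+e^{3.9200}) = 0.0195
P_2 = 1/(1+e^{0.8083}) = 0.3083
P_3 = 1/(1+e^{3.6000}) = 0.0266
P_4 = 1/(1+e^{3.6180}) = 0.0261
E[score] = 0.0195 + 0.3083 + 0.0266 + 0.0261 = 0.3804

0.38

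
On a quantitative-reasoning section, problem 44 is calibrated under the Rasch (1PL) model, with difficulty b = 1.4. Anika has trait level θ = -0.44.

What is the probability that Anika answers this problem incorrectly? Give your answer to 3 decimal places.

0.863

P(θ) = 1 / (1 + exp(−(θ − b)))
Exponent: (-0.44 − 1.4) = -1.8400
1/(1 + e^{1.8400}) = 0.1371
P = 0.1371
P(incorrect) = 1 − 0.1371 = 0.8629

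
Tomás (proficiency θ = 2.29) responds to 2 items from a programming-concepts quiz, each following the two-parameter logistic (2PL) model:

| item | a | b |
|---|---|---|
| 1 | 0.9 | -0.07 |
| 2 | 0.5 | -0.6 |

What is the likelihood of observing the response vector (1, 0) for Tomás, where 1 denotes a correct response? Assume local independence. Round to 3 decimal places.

0.170

P(θ) = 1 / (1 + exp(−a(θ − b)))
P_1 = 1/(1+e^{-2.1240}) = 0.8932
P_2 = 1/(1+e^{-1.4450}) = 0.8092
L = P_1 × (1−P_2) = 0.8932 × 0.1908 = 0.17040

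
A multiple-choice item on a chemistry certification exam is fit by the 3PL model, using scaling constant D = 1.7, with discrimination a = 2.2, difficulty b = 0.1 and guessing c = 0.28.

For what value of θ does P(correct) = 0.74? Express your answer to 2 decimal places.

P(θ) = c + (1 − c) · 1 / (1 + exp(−D·a(θ − b)))
Remove guessing floor: (0.74 − 0.28)/(1 − 0.28) = 0.6389
logit = ln(0.6389/0.3611) = 0.5705
θ = b + logit/(1.7·a) = 0.1 + 0.5705/3.7400 = 0.2526

0.25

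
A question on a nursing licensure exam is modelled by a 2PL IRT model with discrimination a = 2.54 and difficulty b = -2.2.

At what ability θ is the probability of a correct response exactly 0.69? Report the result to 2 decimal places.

-1.88

P(θ) = 1 / (1 + exp(−a(θ − b)))
logit = ln(0.6900/0.3100) = 0.8001
θ = b + logit/(a) = -2.2 + 0.8001/2.5400 = -1.8850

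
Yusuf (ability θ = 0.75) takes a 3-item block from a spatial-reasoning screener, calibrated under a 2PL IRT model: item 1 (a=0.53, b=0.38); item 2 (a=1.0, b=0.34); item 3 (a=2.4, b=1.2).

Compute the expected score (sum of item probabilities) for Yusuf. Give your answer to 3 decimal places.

P(θ) = 1 / (1 + exp(−a(θ − b)))
P_1 = 1/(1+e^{-0.1961}) = 0.5489
P_2 = 1/(1+e^{-0.4100}) = 0.6011
P_3 = 1/(1+e^{1.0800}) = 0.2535
E[score] = 0.5489 + 0.6011 + 0.2535 = 1.4035

1.403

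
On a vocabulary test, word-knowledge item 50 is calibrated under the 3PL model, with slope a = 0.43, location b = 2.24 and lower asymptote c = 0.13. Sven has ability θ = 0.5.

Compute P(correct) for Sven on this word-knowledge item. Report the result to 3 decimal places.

0.409

P(θ) = c + (1 − c) · 1 / (1 + exp(−a(θ − b)))
Exponent: 0.43 × (0.5 − 2.24) = -0.7482
1/(1 + e^{0.7482}) = 0.3212
P = 0.13 + 0.87 × 0.3212 = 0.4095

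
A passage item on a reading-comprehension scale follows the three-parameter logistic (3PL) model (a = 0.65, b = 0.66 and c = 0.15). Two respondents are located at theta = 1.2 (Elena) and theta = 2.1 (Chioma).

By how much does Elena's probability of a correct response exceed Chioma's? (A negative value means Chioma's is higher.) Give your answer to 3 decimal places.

P(theta) = c + (1 − c) · 1 / (1 + exp(−a(theta − b)))
P(Elena) = 0.6488  [exponent 0.3510]
P(Chioma) = 0.7605  [exponent 0.9360]
Difference = 0.6488 − 0.7605 = -0.1117

-0.112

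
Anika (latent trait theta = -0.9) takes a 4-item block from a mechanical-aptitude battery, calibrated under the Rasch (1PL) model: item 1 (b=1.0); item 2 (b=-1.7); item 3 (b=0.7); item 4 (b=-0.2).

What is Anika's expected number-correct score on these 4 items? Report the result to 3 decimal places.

1.320

P(theta) = 1 / (1 + exp(−(theta − b)))
P_1 = 1/(1+e^{1.9000}) = 0.1301
P_2 = 1/(1+e^{-0.8000}) = 0.6900
P_3 = 1/(1+e^{1.6000}) = 0.1680
P_4 = 1/(1+e^{0.7000}) = 0.3318
E[score] = 0.1301 + 0.6900 + 0.1680 + 0.3318 = 1.3199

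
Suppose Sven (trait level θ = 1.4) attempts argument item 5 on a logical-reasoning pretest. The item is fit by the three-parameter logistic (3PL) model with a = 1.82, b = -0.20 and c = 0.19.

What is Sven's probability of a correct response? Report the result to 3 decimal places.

0.958

P(θ) = c + (1 − c) · 1 / (1 + exp(−a(θ − b)))
Exponent: 1.82 × (1.4 − (-0.20)) = 2.9120
1/(1 + e^{-2.9120}) = 0.9484
P = 0.19 + 0.81 × 0.9484 = 0.9582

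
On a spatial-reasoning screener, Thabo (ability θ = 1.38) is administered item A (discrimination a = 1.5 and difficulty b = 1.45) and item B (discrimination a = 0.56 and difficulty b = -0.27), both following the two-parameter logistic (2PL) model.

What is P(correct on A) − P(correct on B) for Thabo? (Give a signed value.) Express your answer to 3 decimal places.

-0.242

P(θ) = 1 / (1 + exp(−a(θ − b)))
P_A = 0.4738
P_B = 0.7159
P_A − P_B = -0.2421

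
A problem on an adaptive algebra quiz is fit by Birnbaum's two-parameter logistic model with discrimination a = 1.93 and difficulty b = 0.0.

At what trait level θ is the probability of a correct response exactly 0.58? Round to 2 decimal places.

P(θ) = 1 / (1 + exp(−a(θ − b)))
logit = ln(0.5800/0.4200) = 0.3228
θ = b + logit/(a) = 0.0 + 0.3228/1.9300 = 0.1672

0.17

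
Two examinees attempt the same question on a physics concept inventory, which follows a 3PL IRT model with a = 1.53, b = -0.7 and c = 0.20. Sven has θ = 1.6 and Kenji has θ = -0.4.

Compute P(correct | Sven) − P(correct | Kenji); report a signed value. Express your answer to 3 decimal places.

0.287

P(θ) = c + (1 − c) · 1 / (1 + exp(−a(θ − b)))
P(Sven) = 0.9770  [exponent 3.5190]
P(Kenji) = 0.6902  [exponent 0.4590]
Difference = 0.9770 − 0.6902 = 0.2868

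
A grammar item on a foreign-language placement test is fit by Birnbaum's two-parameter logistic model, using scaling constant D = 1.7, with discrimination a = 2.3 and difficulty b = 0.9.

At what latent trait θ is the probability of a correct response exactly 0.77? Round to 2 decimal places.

P(θ) = 1 / (1 + exp(−D·a(θ − b)))
logit = ln(0.7700/0.2300) = 1.2083
θ = b + logit/(1.7·a) = 0.9 + 1.2083/3.9100 = 1.2090

1.21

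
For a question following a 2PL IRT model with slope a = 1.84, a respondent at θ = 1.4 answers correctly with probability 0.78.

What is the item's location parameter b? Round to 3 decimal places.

0.712

P(θ) = 1 / (1 + exp(−a(θ − b)))
logit(0.78) = ln(0.78/0.22) = 1.2657
b = θ − logit/(a) = 1.4 − 1.2657/1.8400 = 0.7121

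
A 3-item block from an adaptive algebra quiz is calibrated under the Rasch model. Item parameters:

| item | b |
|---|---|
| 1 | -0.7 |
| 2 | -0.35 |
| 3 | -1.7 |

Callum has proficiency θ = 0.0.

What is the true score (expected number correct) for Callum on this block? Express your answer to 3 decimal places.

P(θ) = 1 / (1 + exp(−(θ − b)))
P_1 = 1/(1+e^{-0.7000}) = 0.6682
P_2 = 1/(1+e^{-0.3500}) = 0.5866
P_3 = 1/(1+e^{-1.7000}) = 0.8455
E[score] = 0.6682 + 0.5866 + 0.8455 = 2.1003

2.100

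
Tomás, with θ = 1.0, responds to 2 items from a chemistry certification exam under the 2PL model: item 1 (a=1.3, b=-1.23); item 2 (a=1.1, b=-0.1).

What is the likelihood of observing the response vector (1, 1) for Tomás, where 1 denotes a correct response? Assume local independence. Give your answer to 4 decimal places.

0.7301

P(θ) = 1 / (1 + exp(−a(θ − b)))
P_1 = 1/(1+e^{-2.8990}) = 0.9478
P_2 = 1/(1+e^{-1.2100}) = 0.7703
L = P_1 × P_2 = 0.9478 × 0.7703 = 0.73009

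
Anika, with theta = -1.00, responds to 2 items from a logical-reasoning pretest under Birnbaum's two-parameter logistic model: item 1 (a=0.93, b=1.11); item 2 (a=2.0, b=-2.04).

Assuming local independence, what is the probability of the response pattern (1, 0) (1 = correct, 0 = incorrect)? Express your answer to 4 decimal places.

P(theta) = 1 / (1 + exp(−a(theta − b)))
P_1 = 1/(1+e^{1.9623}) = 0.1232
P_2 = 1/(1+e^{-2.0800}) = 0.8889
L = P_1 × (1−P_2) = 0.1232 × 0.1111 = 0.01368

0.0137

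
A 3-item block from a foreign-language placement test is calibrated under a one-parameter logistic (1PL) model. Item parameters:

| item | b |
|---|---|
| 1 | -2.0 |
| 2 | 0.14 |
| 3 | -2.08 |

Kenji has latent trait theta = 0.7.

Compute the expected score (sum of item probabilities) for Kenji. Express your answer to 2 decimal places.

2.52

P(theta) = 1 / (1 + exp(−(theta − b)))
P_1 = 1/(1+e^{-2.7000}) = 0.9370
P_2 = 1/(1+e^{-0.5600}) = 0.6365
P_3 = 1/(1+e^{-2.7800}) = 0.9416
E[score] = 0.9370 + 0.6365 + 0.9416 = 2.5151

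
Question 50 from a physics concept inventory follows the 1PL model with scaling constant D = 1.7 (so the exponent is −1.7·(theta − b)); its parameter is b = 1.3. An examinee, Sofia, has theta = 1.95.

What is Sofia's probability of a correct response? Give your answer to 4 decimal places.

0.7512

P(theta) = 1 / (1 + exp(−D·(theta − b)))
Exponent: 1.7 × (1.95 − 1.3) = 1.1050
1/(1 + e^{-1.1050}) = 0.7512
P = 0.7512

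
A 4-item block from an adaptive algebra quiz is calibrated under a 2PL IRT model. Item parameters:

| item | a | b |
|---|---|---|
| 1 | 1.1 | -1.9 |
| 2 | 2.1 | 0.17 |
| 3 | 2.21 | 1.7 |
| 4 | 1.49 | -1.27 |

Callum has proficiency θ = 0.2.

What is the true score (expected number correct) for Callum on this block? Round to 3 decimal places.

2.360

P(θ) = 1 / (1 + exp(−a(θ − b)))
P_1 = 1/(1+e^{-2.3100}) = 0.9097
P_2 = 1/(1+e^{-0.0630}) = 0.5157
P_3 = 1/(1+e^{3.3150}) = 0.0351
P_4 = 1/(1+e^{-2.1903}) = 0.8994
E[score] = 0.9097 + 0.5157 + 0.0351 + 0.8994 = 2.3599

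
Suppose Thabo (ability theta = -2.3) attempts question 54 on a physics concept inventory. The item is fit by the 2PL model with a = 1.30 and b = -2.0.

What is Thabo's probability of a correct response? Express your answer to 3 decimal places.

P(theta) = 1 / (1 + exp(−a(theta − b)))
Exponent: 1.30 × (-2.3 − (-2.0)) = -0.3900
1/(1 + e^{0.3900}) = 0.4037

0.404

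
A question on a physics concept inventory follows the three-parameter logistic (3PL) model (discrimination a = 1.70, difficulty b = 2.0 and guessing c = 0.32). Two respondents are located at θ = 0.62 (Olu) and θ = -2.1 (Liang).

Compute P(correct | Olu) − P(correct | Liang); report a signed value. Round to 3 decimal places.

P(θ) = c + (1 − c) · 1 / (1 + exp(−a(θ − b)))
P(Olu) = 0.3794  [exponent -2.3460]
P(Liang) = 0.3206  [exponent -6.9700]
Difference = 0.3794 − 0.3206 = 0.0588

0.059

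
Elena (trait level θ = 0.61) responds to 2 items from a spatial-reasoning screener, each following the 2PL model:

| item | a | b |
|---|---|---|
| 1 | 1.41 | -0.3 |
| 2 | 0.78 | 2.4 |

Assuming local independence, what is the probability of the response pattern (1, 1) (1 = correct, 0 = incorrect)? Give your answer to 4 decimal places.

P(θ) = 1 / (1 + exp(−a(θ − b)))
P_1 = 1/(1+e^{-1.2831}) = 0.7830
P_2 = 1/(1+e^{1.3962}) = 0.1984
L = P_1 × P_2 = 0.7830 × 0.1984 = 0.15536

0.1554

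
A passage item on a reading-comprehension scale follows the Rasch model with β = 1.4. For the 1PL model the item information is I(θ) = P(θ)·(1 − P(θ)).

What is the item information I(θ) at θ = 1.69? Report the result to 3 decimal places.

P = 1/(1+e^{-0.2900}) = 0.5720
P(1−P) = 0.5720 × 0.4280 = 0.2448
I = P(1−P) = 0.24482

0.245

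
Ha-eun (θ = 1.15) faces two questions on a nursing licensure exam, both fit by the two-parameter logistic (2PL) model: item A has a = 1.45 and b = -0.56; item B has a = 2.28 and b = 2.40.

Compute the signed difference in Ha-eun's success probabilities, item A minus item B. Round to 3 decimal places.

P(θ) = 1 / (1 + exp(−a(θ − b)))
P_A = 0.9227
P_B = 0.0547
P_A − P_B = 0.8680

0.868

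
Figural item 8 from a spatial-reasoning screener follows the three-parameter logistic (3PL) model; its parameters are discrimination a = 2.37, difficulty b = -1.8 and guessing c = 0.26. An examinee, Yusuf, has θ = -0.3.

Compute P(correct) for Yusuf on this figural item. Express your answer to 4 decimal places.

P(θ) = c + (1 − c) · 1 / (1 + exp(−a(θ − b)))
Exponent: 2.37 × (-0.3 − (-1.8)) = 3.5550
1/(1 + e^{-3.5550}) = 0.9722
P = 0.26 + 0.74 × 0.9722 = 0.9794

0.9794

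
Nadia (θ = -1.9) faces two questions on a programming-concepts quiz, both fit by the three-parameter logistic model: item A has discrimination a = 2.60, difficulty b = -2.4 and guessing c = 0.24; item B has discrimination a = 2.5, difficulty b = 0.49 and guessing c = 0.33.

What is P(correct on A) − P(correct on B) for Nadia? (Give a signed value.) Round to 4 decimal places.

0.5055

P(θ) = c + (1 − c) · 1 / (1 + exp(−a(θ − b)))
P_A = 0.8372
P_B = 0.3317
P_A − P_B = 0.5055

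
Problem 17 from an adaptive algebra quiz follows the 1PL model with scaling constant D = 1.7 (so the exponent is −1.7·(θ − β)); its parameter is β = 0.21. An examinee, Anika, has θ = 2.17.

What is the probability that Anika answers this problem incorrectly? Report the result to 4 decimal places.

P(θ) = 1 / (1 + exp(−D·(θ − β)))
Exponent: 1.7 × (2.17 − 0.21) = 3.3320
1/(1 + e^{-3.3320}) = 0.9655
P = 0.9655
P(incorrect) = 1 − 0.9655 = 0.0345

0.0345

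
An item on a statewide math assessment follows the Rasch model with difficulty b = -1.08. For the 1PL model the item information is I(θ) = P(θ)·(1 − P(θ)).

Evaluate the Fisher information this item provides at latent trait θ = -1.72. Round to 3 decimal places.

P = 1/(1+e^{0.6400}) = 0.3452
P(1−P) = 0.3452 × 0.6548 = 0.2261
I = P(1−P) = 0.22605

0.226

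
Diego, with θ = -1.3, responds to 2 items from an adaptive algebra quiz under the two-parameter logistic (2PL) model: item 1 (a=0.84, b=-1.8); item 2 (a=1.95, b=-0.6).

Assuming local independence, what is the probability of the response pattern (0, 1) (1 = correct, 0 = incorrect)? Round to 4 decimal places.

0.0807

P(θ) = 1 / (1 + exp(−a(θ − b)))
P_1 = 1/(1+e^{-0.4200}) = 0.6035
P_2 = 1/(1+e^{1.3650}) = 0.2034
L = (1−P_1) × P_2 = 0.3965 × 0.2034 = 0.08066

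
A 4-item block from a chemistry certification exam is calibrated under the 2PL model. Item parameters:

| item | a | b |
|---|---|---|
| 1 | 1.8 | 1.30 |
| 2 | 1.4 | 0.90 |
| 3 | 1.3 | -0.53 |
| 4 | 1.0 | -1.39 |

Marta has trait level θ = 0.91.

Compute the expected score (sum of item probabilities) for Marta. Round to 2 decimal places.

2.61

P(θ) = 1 / (1 + exp(−a(θ − b)))
P_1 = 1/(1+e^{0.7020}) = 0.3314
P_2 = 1/(1+e^{-0.0140}) = 0.5035
P_3 = 1/(1+e^{-1.8720}) = 0.8667
P_4 = 1/(1+e^{-2.3000}) = 0.9089
E[score] = 0.3314 + 0.5035 + 0.8667 + 0.9089 = 2.6104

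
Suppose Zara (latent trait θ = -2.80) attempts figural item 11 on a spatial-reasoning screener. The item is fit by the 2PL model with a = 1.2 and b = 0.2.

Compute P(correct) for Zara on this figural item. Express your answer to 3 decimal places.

0.027

P(θ) = 1 / (1 + exp(−a(θ − b)))
Exponent: 1.2 × (-2.80 − 0.2) = -3.6000
1/(1 + e^{3.6000}) = 0.0266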